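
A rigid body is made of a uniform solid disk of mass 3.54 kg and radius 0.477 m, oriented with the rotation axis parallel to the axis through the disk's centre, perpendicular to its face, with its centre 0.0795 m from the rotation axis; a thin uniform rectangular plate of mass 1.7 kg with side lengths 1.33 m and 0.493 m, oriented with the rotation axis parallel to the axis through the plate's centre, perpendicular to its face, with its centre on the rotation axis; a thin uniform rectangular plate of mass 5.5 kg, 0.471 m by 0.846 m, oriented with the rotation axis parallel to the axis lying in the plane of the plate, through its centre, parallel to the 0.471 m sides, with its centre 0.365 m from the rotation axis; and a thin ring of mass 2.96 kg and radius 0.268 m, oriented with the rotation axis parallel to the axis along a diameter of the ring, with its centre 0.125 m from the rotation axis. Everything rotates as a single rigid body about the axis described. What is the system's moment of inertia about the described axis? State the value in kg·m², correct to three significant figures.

1.92

Solid disk: I_cm = (1/2)MR² = (1/2)(3.54)(0.477)² = 0.40273 kg·m²; centre at d = 0.0795 m, so I = I_cm + Md² gives I = 0.40273 + (3.54)(0.0795)² = 0.4251 kg·m².
Rectangular plate: I_cm = (1/12)M(a²+b²) = (1/12)(1.7)[(1.33)² + (0.493)²] = 0.28503 kg·m²; axis through the centre, so I = 0.28503 kg·m².
Rectangular plate: I_cm = (1/12)Mb² = (1/12)(5.5)(0.846)² = 0.32804 kg·m²; centre at d = 0.365 m, so I = I_cm + Md² gives I = 0.32804 + (5.5)(0.365)² = 1.0608 kg·m².
Thin ring: I_cm = (1/2)MR² = (1/2)(2.96)(0.268)² = 0.1063 kg·m²; centre at d = 0.125 m, so I = I_cm + Md² gives I = 0.1063 + (2.96)(0.125)² = 0.15255 kg·m².
Total I = 0.4251 + 0.28503 + 1.0608 + 0.15255 = 1.9234 kg·m².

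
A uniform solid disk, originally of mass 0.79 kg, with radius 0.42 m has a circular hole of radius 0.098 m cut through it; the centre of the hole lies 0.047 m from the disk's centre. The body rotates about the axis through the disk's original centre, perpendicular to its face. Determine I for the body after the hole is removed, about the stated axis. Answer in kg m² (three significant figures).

Unpierced body about its centre: I₀ = (1/2)MR² = (1/2)(0.79)(0.42)² = 0.069678 kg m².
The removed disk has mass m = M·(r/R)² = (0.79)(0.098/0.42)² = 0.043011 kg (same uniform areal density).
Its moment of inertia about the rotation axis (parallel-axis theorem): I_hole = (1/2)mr² + md² = (1/2)(0.043011)(0.098)² + (0.043011)(0.047)² = 0.00030155 kg m².
Treating the hole as negative mass, I = I₀ − I_hole = 0.069678 − 0.00030155 = 0.069376 kg m².

0.0694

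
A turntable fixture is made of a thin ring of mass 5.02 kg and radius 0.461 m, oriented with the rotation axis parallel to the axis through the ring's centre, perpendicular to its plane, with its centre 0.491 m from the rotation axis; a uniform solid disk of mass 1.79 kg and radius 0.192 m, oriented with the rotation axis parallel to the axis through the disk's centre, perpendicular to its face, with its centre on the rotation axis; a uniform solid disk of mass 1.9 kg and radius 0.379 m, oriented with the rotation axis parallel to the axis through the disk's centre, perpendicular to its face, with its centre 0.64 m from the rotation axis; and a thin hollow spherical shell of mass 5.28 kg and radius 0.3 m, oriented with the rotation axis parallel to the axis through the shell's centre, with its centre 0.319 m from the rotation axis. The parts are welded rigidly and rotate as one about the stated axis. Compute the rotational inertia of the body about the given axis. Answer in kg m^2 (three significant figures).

Thin ring: I_cm = MR² = (5.02)(0.461)² = 1.0669 kg m^2; centre at d = 0.491 m, so I = I_cm + Md² gives I = 1.0669 + (5.02)(0.491)² = 2.2771 kg m^2.
Solid disk: I_cm = (1/2)MR² = (1/2)(1.79)(0.192)² = 0.032993 kg m^2; axis through the centre, so I = 0.032993 kg m^2.
Solid disk: I_cm = (1/2)MR² = (1/2)(1.9)(0.379)² = 0.13646 kg m^2; centre at d = 0.64 m, so I = I_cm + Md² gives I = 0.13646 + (1.9)(0.64)² = 0.9147 kg m^2.
Spherical shell: I_cm = (2/3)MR² = (2/3)(5.28)(0.3)² = 0.3168 kg m^2; centre at d = 0.319 m, so I = I_cm + Md² gives I = 0.3168 + (5.28)(0.319)² = 0.8541 kg m^2.
Total I = 2.2771 + 0.032993 + 0.9147 + 0.8541 = 4.0789 kg m^2.

4.08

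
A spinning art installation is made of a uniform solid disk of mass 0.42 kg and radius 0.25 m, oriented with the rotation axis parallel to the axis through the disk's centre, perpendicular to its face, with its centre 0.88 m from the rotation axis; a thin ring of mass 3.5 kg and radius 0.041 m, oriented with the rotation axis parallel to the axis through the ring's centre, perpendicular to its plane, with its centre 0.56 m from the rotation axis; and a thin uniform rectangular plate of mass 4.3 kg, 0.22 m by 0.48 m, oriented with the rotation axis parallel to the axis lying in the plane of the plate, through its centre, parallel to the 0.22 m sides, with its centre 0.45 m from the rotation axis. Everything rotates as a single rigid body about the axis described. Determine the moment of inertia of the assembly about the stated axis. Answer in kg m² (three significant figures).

2.40

Solid disk: I_cm = (1/2)MR² = (1/2)(0.42)(0.25)² = 0.013125 kg m²; centre at d = 0.88 m, so the parallel axis theorem gives I = 0.013125 + (0.42)(0.88)² = 0.33837 kg m².
Thin ring: I_cm = MR² = (3.5)(0.041)² = 0.0058835 kg m²; centre at d = 0.56 m, so the parallel axis theorem gives I = 0.0058835 + (3.5)(0.56)² = 1.1035 kg m².
Rectangular plate: I_cm = (1/12)Mb² = (1/12)(4.3)(0.48)² = 0.08256 kg m²; centre at d = 0.45 m, so the parallel axis theorem gives I = 0.08256 + (4.3)(0.45)² = 0.95331 kg m².
Total I = 0.33837 + 1.1035 + 0.95331 = 2.3952 kg m².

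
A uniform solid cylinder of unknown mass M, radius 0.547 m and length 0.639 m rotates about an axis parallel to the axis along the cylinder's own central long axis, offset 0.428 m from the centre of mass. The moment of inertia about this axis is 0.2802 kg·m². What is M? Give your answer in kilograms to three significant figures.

0.842

I = I_cm + Md² = (1/2)MR² + Md² = M·[0.5·(0.547)² + (0.428)²] = M·0.33279.
So M = 0.2802 / 0.33279 = 0.84198 kg.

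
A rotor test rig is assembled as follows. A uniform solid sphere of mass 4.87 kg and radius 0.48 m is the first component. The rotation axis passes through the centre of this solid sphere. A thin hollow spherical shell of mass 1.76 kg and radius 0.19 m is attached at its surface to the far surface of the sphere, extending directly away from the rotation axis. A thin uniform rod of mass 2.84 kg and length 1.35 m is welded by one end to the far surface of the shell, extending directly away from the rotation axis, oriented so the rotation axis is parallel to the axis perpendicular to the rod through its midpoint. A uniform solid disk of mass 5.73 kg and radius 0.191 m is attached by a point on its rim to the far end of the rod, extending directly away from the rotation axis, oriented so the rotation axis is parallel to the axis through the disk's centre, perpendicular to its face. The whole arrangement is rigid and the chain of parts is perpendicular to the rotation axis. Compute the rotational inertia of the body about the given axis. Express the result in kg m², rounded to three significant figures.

41.5

Solid sphere: I_cm = (2/5)MR² = (2/5)(4.87)(0.48)² = 0.44882 kg m²; axis through the centre, so I = 0.44882 kg m².
Spherical shell: I_cm = (2/3)MR² = (2/3)(1.76)(0.19)² = 0.042357 kg m²; centre at d = 0.48 + 0.19 = 0.67 m, so I = I_cm + Md² gives I = 0.042357 + (1.76)(0.67)² = 0.83242 kg m².
Thin rod: I_cm = (1/12)ML² = (1/12)(2.84)(1.35)² = 0.43133 kg m²; centre at d = 0.48 + 0.19 + 0.19 + 0.675 = 1.535 m, so I = I_cm + Md² gives I = 0.43133 + (2.84)(1.535)² = 7.123 kg m².
Solid disk: I_cm = (1/2)MR² = (1/2)(5.73)(0.191)² = 0.10452 kg m²; centre at d = 0.48 + 0.19 + 0.19 + 0.675 + 0.675 + 0.191 = 2.401 m, so I = I_cm + Md² gives I = 0.10452 + (5.73)(2.401)² = 33.137 kg m².
Total I = 0.44882 + 0.83242 + 7.123 + 33.137 = 41.541 kg m².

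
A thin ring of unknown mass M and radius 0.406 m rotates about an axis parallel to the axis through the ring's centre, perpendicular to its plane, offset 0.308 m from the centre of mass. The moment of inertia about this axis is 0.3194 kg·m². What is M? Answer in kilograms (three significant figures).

1.23

I = I_cm + Md² = MR² + Md² = M·[1·(0.406)² + (0.308)²] = M·0.2597.
So M = 0.3194 / 0.2597 = 1.2299 kg.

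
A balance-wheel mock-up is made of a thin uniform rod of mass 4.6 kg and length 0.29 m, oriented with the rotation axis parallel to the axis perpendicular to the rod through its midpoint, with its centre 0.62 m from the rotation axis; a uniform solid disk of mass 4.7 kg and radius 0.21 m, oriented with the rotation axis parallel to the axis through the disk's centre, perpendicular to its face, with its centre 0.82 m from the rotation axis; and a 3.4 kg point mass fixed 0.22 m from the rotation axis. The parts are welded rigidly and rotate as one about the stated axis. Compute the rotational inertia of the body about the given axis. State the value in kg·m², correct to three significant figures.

5.23

Thin rod: I_cm = (1/12)ML² = (1/12)(4.6)(0.29)² = 0.032238 kg·m²; centre at d = 0.62 m, so the parallel axis theorem gives I = 0.032238 + (4.6)(0.62)² = 1.8005 kg·m².
Solid disk: I_cm = (1/2)MR² = (1/2)(4.7)(0.21)² = 0.10363 kg·m²; centre at d = 0.82 m, so the parallel axis theorem gives I = 0.10363 + (4.7)(0.82)² = 3.2639 kg·m².
Point mass: I_cm = 0; centre at d = 0.22 m, so the parallel axis theorem gives I = 0 + (3.4)(0.22)² = 0.16456 kg·m².
Total I = 1.8005 + 3.2639 + 0.16456 = 5.229 kg·m².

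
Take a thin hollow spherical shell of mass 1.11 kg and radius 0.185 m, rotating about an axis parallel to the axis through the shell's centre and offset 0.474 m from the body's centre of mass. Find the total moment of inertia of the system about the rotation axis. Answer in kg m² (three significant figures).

I_cm = (2/3)MR² = (2/3)(1.11)(0.185)² = 0.025326 kg m²; centre at d = 0.474 m, so I = I_cm + Md² gives I = 0.025326 + (1.11)(0.474)² = 0.27472 kg m².

0.275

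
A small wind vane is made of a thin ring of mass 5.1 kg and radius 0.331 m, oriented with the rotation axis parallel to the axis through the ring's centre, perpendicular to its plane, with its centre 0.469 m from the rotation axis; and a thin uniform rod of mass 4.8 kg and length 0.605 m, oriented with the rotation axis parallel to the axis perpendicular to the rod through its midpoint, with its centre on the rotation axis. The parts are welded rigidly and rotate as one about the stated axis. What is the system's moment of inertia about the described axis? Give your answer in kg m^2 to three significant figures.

Thin ring: I_cm = MR² = (5.1)(0.331)² = 0.55876 kg m^2; centre at d = 0.469 m, so I = I_cm + Md² gives I = 0.55876 + (5.1)(0.469)² = 1.6806 kg m^2.
Thin rod: I_cm = (1/12)ML² = (1/12)(4.8)(0.605)² = 0.14641 kg m^2; axis through the centre, so I = 0.14641 kg m^2.
Total I = 1.6806 + 0.14641 = 1.827 kg m^2.

1.83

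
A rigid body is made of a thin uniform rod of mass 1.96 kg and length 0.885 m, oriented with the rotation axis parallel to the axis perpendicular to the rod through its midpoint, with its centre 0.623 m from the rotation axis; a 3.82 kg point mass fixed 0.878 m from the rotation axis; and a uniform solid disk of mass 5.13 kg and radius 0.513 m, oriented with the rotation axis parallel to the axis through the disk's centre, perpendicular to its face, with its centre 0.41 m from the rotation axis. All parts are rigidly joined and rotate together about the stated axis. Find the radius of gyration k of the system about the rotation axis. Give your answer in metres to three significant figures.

0.702

Thin rod: I_cm = (1/12)ML² = (1/12)(1.96)(0.885)² = 0.12793 kg·m²; centre at d = 0.623 m, so I = I_cm + Md² gives I = 0.12793 + (1.96)(0.623)² = 0.88866 kg·m².
Point mass: I_cm = 0; centre at d = 0.878 m, so I = I_cm + Md² gives I = 0 + (3.82)(0.878)² = 2.9448 kg·m².
Solid disk: I_cm = (1/2)MR² = (1/2)(5.13)(0.513)² = 0.67503 kg·m²; centre at d = 0.41 m, so I = I_cm + Md² gives I = 0.67503 + (5.13)(0.41)² = 1.5374 kg·m².
Total I = 5.3708 kg·m²; total mass M = 10.91 kg.
k = √(I/M) = √(5.3708/10.91) = 0.70163 m.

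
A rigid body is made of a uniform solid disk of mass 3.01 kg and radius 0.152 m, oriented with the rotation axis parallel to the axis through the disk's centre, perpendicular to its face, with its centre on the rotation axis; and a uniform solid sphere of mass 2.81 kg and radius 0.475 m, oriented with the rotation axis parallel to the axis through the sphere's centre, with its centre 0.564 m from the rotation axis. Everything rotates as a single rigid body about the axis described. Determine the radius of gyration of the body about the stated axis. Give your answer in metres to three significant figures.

0.451

Solid disk: I_cm = (1/2)MR² = (1/2)(3.01)(0.152)² = 0.034772 kg m²; axis through the centre, so I = 0.034772 kg m².
Solid sphere: I_cm = (2/5)MR² = (2/5)(2.81)(0.475)² = 0.2536 kg m²; centre at d = 0.564 m, so I = I_cm + Md² gives I = 0.2536 + (2.81)(0.564)² = 1.1475 kg m².
Total I = 1.1822 kg m²; total mass M = 5.82 kg.
k = √(I/M) = √(1.1822/5.82) = 0.4507 m.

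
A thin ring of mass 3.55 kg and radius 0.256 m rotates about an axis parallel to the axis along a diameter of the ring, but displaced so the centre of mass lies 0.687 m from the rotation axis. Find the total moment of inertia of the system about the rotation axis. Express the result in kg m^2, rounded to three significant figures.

I_cm = (1/2)MR² = (1/2)(3.55)(0.256)² = 0.11633 kg m^2; centre at d = 0.687 m, so the parallel axis theorem gives I = 0.11633 + (3.55)(0.687)² = 1.7918 kg m^2.

1.79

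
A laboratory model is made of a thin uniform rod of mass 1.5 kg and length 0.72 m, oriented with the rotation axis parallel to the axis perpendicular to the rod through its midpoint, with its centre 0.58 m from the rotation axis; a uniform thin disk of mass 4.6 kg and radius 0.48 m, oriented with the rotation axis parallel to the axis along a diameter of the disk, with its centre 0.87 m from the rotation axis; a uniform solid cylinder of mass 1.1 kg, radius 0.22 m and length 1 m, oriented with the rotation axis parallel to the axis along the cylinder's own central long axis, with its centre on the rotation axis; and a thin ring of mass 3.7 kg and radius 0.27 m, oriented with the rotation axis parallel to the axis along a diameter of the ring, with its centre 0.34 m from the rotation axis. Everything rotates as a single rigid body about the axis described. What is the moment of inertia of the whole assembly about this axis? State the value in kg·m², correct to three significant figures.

4.91

Thin rod: I_cm = (1/12)ML² = (1/12)(1.5)(0.72)² = 0.0648 kg·m²; centre at d = 0.58 m, so the parallel axis theorem gives I = 0.0648 + (1.5)(0.58)² = 0.5694 kg·m².
Thin disk: I_cm = (1/4)MR² = (1/4)(4.6)(0.48)² = 0.26496 kg·m²; centre at d = 0.87 m, so the parallel axis theorem gives I = 0.26496 + (4.6)(0.87)² = 3.7467 kg·m².
Solid cylinder: I_cm = (1/2)MR² = (1/2)(1.1)(0.22)² = 0.02662 kg·m²; axis through the centre, so I = 0.02662 kg·m².
Thin ring: I_cm = (1/2)MR² = (1/2)(3.7)(0.27)² = 0.13487 kg·m²; centre at d = 0.34 m, so the parallel axis theorem gives I = 0.13487 + (3.7)(0.34)² = 0.56259 kg·m².
Total I = 0.5694 + 3.7467 + 0.02662 + 0.56259 = 4.9053 kg·m².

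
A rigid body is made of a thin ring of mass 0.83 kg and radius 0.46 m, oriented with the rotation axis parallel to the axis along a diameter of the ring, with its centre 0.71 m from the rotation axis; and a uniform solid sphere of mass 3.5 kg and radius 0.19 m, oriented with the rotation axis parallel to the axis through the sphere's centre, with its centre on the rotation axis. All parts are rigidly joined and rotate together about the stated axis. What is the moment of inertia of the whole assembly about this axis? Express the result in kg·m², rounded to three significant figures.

0.557

Thin ring: I_cm = (1/2)MR² = (1/2)(0.83)(0.46)² = 0.087814 kg·m²; centre at d = 0.71 m, so the parallel axis theorem gives I = 0.087814 + (0.83)(0.71)² = 0.50622 kg·m².
Solid sphere: I_cm = (2/5)MR² = (2/5)(3.5)(0.19)² = 0.05054 kg·m²; axis through the centre, so I = 0.05054 kg·m².
Total I = 0.50622 + 0.05054 = 0.55676 kg·m².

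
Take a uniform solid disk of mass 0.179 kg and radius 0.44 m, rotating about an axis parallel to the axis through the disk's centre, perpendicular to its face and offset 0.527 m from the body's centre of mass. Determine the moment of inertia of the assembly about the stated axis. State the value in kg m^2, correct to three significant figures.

0.0670

I_cm = (1/2)MR² = (1/2)(0.179)(0.44)² = 0.017327 kg m^2; centre at d = 0.527 m, so I = I_cm + Md² gives I = 0.017327 + (0.179)(0.527)² = 0.067041 kg m^2.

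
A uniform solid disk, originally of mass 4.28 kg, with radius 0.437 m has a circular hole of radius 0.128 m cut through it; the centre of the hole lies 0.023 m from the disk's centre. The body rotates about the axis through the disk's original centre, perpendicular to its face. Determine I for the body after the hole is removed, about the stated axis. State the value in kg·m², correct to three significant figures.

0.405

Unpierced body about its centre: I₀ = (1/2)MR² = (1/2)(4.28)(0.437)² = 0.40867 kg·m².
The removed disk has mass m = M·(r/R)² = (4.28)(0.128/0.437)² = 0.3672 kg (same uniform areal density).
Its moment of inertia about the rotation axis (parallel-axis theorem): I_hole = (1/2)mr² + md² = (1/2)(0.3672)(0.128)² + (0.3672)(0.023)² = 0.0032023 kg·m².
Treating the hole as negative mass, I = I₀ − I_hole = 0.40867 − 0.0032023 = 0.40547 kg·m².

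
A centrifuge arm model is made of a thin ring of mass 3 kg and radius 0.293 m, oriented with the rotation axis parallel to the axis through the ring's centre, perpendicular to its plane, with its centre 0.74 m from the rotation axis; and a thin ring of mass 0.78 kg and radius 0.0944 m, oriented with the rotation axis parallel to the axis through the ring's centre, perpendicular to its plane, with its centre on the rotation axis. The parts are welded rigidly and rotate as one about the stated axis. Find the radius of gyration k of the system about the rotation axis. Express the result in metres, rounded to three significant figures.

Thin ring: I_cm = MR² = (3)(0.293)² = 0.25755 kg m²; centre at d = 0.74 m, so I = I_cm + Md² gives I = 0.25755 + (3)(0.74)² = 1.9003 kg m².
Thin ring: I_cm = MR² = (0.78)(0.0944)² = 0.0069509 kg m²; axis through the centre, so I = 0.0069509 kg m².
Total I = 1.9073 kg m²; total mass M = 3.78 kg.
k = √(I/M) = √(1.9073/3.78) = 0.71034 m.

0.710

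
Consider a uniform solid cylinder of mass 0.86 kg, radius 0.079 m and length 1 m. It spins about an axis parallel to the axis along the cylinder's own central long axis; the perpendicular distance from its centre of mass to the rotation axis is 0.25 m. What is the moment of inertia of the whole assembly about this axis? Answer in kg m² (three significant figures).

I_cm = (1/2)MR² = (1/2)(0.86)(0.079)² = 0.0026836 kg m²; centre at d = 0.25 m, so the parallel axis theorem gives I = 0.0026836 + (0.86)(0.25)² = 0.056434 kg m².

0.0564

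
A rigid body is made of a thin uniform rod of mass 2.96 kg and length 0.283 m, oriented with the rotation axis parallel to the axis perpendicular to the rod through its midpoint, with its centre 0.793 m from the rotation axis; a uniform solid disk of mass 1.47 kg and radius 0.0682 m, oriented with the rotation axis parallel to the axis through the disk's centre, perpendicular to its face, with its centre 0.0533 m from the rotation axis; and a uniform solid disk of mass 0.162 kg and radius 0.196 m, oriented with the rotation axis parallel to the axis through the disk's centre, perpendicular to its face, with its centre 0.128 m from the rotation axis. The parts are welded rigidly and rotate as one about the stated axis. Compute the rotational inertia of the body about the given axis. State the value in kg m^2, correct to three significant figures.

Thin rod: I_cm = (1/12)ML² = (1/12)(2.96)(0.283)² = 0.019755 kg m^2; centre at d = 0.793 m, so I = I_cm + Md² gives I = 0.019755 + (2.96)(0.793)² = 1.8811 kg m^2.
Solid disk: I_cm = (1/2)MR² = (1/2)(1.47)(0.0682)² = 0.0034187 kg m^2; centre at d = 0.0533 m, so I = I_cm + Md² gives I = 0.0034187 + (1.47)(0.0533)² = 0.0075948 kg m^2.
Solid disk: I_cm = (1/2)MR² = (1/2)(0.162)(0.196)² = 0.0031117 kg m^2; centre at d = 0.128 m, so I = I_cm + Md² gives I = 0.0031117 + (0.162)(0.128)² = 0.0057659 kg m^2.
Total I = 1.8811 + 0.0075948 + 0.0057659 = 1.8945 kg m^2.

1.89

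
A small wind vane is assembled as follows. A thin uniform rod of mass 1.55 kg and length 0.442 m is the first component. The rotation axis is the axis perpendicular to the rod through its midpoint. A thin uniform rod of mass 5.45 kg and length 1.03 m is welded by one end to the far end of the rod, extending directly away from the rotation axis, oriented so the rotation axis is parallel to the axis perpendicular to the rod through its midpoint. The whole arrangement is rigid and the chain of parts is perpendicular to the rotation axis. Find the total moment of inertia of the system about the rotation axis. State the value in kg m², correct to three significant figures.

Thin rod: I_cm = (1/12)ML² = (1/12)(1.55)(0.442)² = 0.025235 kg m²; axis through the centre, so I = 0.025235 kg m².
Thin rod: I_cm = (1/12)ML² = (1/12)(5.45)(1.03)² = 0.48183 kg m²; centre at d = 0.221 + 0.515 = 0.736 m, so I = I_cm + Md² gives I = 0.48183 + (5.45)(0.736)² = 3.4341 kg m².
Total I = 0.025235 + 3.4341 = 3.4593 kg m².

3.46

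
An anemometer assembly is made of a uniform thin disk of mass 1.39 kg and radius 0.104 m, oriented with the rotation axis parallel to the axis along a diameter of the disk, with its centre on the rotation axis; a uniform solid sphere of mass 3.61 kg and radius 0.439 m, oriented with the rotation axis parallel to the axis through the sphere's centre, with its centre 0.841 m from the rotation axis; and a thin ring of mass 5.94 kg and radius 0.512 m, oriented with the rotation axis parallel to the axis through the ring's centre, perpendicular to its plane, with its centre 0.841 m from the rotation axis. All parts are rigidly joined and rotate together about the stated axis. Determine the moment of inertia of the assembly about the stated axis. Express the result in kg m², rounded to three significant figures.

8.59

Thin disk: I_cm = (1/4)MR² = (1/4)(1.39)(0.104)² = 0.0037586 kg m²; axis through the centre, so I = 0.0037586 kg m².
Solid sphere: I_cm = (2/5)MR² = (2/5)(3.61)(0.439)² = 0.27829 kg m²; centre at d = 0.841 m, so I = I_cm + Md² gives I = 0.27829 + (3.61)(0.841)² = 2.8316 kg m².
Thin ring: I_cm = MR² = (5.94)(0.512)² = 1.5571 kg m²; centre at d = 0.841 m, so I = I_cm + Md² gives I = 1.5571 + (5.94)(0.841)² = 5.7584 kg m².
Total I = 0.0037586 + 2.8316 + 5.7584 = 8.5937 kg m².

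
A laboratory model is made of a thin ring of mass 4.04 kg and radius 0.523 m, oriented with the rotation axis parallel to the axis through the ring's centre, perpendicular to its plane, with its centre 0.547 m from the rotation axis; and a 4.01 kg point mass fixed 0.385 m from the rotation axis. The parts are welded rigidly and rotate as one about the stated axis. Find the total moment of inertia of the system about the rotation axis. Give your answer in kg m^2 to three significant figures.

Thin ring: I_cm = MR² = (4.04)(0.523)² = 1.1051 kg m^2; centre at d = 0.547 m, so I = I_cm + Md² gives I = 1.1051 + (4.04)(0.547)² = 2.3139 kg m^2.
Point mass: I_cm = 0; centre at d = 0.385 m, so I = I_cm + Md² gives I = 0 + (4.01)(0.385)² = 0.59438 kg m^2.
Total I = 2.3139 + 0.59438 = 2.9082 kg m^2.

2.91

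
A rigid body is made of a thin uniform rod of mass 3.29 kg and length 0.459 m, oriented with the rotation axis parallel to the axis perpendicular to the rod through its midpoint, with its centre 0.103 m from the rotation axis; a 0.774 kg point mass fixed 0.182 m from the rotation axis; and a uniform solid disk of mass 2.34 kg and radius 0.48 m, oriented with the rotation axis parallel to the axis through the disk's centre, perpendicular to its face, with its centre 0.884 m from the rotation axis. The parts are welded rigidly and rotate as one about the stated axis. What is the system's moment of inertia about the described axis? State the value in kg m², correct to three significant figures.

Thin rod: I_cm = (1/12)ML² = (1/12)(3.29)(0.459)² = 0.057762 kg m²; centre at d = 0.103 m, so the parallel axis theorem gives I = 0.057762 + (3.29)(0.103)² = 0.092665 kg m².
Point mass: I_cm = 0; centre at d = 0.182 m, so the parallel axis theorem gives I = 0 + (0.774)(0.182)² = 0.025638 kg m².
Solid disk: I_cm = (1/2)MR² = (1/2)(2.34)(0.48)² = 0.26957 kg m²; centre at d = 0.884 m, so the parallel axis theorem gives I = 0.26957 + (2.34)(0.884)² = 2.0982 kg m².
Total I = 0.092665 + 0.025638 + 2.0982 = 2.2165 kg m².

2.22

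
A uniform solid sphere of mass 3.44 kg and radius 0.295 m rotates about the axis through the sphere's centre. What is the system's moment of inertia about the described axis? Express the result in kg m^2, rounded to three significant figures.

I_cm = (2/5)MR² = (2/5)(3.44)(0.295)² = 0.11975 kg m^2; axis through the centre, so I = 0.11975 kg m^2.

0.120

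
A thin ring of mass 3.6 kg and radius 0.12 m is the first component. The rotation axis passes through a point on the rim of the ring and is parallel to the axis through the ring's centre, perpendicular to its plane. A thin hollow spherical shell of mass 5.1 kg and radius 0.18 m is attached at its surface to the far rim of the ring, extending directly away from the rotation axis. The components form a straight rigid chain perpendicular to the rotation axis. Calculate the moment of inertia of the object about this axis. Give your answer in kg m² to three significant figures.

Thin ring: I_cm = MR² = (3.6)(0.12)² = 0.05184 kg m²; centre at d = 0.12 m, so I = I_cm + Md² gives I = 0.05184 + (3.6)(0.12)² = 0.10368 kg m².
Spherical shell: I_cm = (2/3)MR² = (2/3)(5.1)(0.18)² = 0.11016 kg m²; centre at d = 0.12 + 0.12 + 0.18 = 0.42 m, so I = I_cm + Md² gives I = 0.11016 + (5.1)(0.42)² = 1.0098 kg m².
Total I = 0.10368 + 1.0098 = 1.1135 kg m².

1.11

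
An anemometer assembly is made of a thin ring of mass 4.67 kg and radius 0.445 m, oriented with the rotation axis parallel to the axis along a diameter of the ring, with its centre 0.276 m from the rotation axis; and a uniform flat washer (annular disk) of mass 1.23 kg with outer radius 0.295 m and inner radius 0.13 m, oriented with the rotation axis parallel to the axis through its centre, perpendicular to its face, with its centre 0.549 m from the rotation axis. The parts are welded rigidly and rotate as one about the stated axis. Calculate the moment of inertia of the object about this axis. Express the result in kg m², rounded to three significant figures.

Thin ring: I_cm = (1/2)MR² = (1/2)(4.67)(0.445)² = 0.46239 kg m²; centre at d = 0.276 m, so the parallel axis theorem gives I = 0.46239 + (4.67)(0.276)² = 0.81813 kg m².
Annular disk: I_cm = (1/2)M(R²+r²) = (1/2)(1.23)[(0.295)² + (0.13)²] = 0.063914 kg m²; centre at d = 0.549 m, so the parallel axis theorem gives I = 0.063914 + (1.23)(0.549)² = 0.43464 kg m².
Total I = 0.81813 + 0.43464 = 1.2528 kg m².

1.25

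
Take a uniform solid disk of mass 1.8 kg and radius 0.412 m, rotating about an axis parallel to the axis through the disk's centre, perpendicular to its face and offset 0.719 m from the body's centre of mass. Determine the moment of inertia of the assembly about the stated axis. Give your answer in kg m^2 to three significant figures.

1.08

I_cm = (1/2)MR² = (1/2)(1.8)(0.412)² = 0.15277 kg m^2; centre at d = 0.719 m, so the parallel axis theorem gives I = 0.15277 + (1.8)(0.719)² = 1.0833 kg m^2.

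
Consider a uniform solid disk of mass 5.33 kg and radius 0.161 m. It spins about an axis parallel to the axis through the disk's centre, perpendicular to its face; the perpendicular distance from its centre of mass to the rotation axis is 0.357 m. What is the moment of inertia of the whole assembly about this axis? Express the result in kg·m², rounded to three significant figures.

I_cm = (1/2)MR² = (1/2)(5.33)(0.161)² = 0.069079 kg·m²; centre at d = 0.357 m, so the parallel axis theorem gives I = 0.069079 + (5.33)(0.357)² = 0.74838 kg·m².

0.748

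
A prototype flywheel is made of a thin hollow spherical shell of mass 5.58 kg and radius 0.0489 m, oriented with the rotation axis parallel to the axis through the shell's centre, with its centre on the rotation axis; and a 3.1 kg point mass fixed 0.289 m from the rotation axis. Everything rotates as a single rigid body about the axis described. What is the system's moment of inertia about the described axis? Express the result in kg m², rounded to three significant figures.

Spherical shell: I_cm = (2/3)MR² = (2/3)(5.58)(0.0489)² = 0.0088953 kg m²; axis through the centre, so I = 0.0088953 kg m².
Point mass: I_cm = 0; centre at d = 0.289 m, so I = I_cm + Md² gives I = 0 + (3.1)(0.289)² = 0.25892 kg m².
Total I = 0.0088953 + 0.25892 = 0.26781 kg m².

0.268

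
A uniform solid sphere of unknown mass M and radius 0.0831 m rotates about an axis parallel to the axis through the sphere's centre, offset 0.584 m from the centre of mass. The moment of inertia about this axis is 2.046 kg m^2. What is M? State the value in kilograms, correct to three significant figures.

5.95

I = I_cm + Md² = (2/5)MR² + Md² = M·[0.4·(0.0831)² + (0.584)²] = M·0.34382.
So M = 2.046 / 0.34382 = 5.9508 kg.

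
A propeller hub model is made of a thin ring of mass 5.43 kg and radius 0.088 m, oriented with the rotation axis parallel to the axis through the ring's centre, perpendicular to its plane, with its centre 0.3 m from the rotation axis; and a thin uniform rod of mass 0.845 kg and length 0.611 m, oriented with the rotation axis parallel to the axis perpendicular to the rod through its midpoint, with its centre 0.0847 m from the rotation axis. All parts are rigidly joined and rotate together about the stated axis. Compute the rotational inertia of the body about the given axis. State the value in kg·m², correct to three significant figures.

Thin ring: I_cm = MR² = (5.43)(0.088)² = 0.04205 kg·m²; centre at d = 0.3 m, so I = I_cm + Md² gives I = 0.04205 + (5.43)(0.3)² = 0.53075 kg·m².
Thin rod: I_cm = (1/12)ML² = (1/12)(0.845)(0.611)² = 0.026288 kg·m²; centre at d = 0.0847 m, so I = I_cm + Md² gives I = 0.026288 + (0.845)(0.0847)² = 0.03235 kg·m².
Total I = 0.53075 + 0.03235 = 0.5631 kg·m².

0.563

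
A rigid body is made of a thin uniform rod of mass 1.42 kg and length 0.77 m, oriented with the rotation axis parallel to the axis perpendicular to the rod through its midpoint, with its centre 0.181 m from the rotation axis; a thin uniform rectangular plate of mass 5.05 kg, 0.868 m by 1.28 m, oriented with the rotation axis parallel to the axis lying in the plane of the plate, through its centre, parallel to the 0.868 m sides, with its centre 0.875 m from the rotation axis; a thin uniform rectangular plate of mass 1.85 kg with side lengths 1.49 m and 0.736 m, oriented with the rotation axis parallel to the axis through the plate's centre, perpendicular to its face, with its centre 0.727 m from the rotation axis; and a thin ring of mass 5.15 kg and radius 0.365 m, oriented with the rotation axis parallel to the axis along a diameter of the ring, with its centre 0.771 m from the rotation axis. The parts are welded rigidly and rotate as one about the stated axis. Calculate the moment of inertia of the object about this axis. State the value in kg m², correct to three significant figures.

Thin rod: I_cm = (1/12)ML² = (1/12)(1.42)(0.77)² = 0.07016 kg m²; centre at d = 0.181 m, so I = I_cm + Md² gives I = 0.07016 + (1.42)(0.181)² = 0.11668 kg m².
Rectangular plate: I_cm = (1/12)Mb² = (1/12)(5.05)(1.28)² = 0.68949 kg m²; centre at d = 0.875 m, so I = I_cm + Md² gives I = 0.68949 + (5.05)(0.875)² = 4.5559 kg m².
Rectangular plate: I_cm = (1/12)M(a²+b²) = (1/12)(1.85)[(1.49)² + (0.736)²] = 0.42578 kg m²; centre at d = 0.727 m, so I = I_cm + Md² gives I = 0.42578 + (1.85)(0.727)² = 1.4036 kg m².
Thin ring: I_cm = (1/2)MR² = (1/2)(5.15)(0.365)² = 0.34305 kg m²; centre at d = 0.771 m, so I = I_cm + Md² gives I = 0.34305 + (5.15)(0.771)² = 3.4044 kg m².
Total I = 0.11668 + 4.5559 + 1.4036 + 3.4044 = 9.4806 kg m².

9.48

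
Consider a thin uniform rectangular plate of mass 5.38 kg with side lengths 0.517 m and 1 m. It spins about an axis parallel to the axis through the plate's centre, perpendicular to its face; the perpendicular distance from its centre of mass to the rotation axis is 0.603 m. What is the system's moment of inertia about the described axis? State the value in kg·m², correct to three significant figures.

2.52

I_cm = (1/12)M(a²+b²) = (1/12)(5.38)[(0.517)² + (1)²] = 0.56817 kg·m²; centre at d = 0.603 m, so I = I_cm + Md² gives I = 0.56817 + (5.38)(0.603)² = 2.5244 kg·m².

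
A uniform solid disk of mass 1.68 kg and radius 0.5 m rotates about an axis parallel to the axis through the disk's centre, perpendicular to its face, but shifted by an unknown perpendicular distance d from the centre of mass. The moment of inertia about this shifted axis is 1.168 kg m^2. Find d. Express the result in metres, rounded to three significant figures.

0.755

About the centre-of-mass axis, I_cm = (1/2)MR² = (1/2)(1.68)(0.5)² = 0.21 kg m^2.
Parallel axis theorem: I = I_cm + Md², so Md² = 1.168 − 0.21 = 0.958 kg m^2.
d = √(0.958 / 1.68) = 0.75514 m.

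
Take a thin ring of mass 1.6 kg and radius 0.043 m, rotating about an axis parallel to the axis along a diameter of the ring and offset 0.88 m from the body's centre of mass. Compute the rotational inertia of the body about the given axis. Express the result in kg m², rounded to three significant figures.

1.24

I_cm = (1/2)MR² = (1/2)(1.6)(0.043)² = 0.0014792 kg m²; centre at d = 0.88 m, so the parallel axis theorem gives I = 0.0014792 + (1.6)(0.88)² = 1.2405 kg m².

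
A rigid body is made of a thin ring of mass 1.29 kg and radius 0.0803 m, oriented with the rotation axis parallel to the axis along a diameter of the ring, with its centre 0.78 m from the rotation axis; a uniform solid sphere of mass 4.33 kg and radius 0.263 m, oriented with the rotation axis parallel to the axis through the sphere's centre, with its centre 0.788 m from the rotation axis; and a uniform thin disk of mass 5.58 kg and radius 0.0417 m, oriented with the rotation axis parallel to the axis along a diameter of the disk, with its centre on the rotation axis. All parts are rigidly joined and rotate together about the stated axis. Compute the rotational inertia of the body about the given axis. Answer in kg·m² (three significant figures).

Thin ring: I_cm = (1/2)MR² = (1/2)(1.29)(0.0803)² = 0.004159 kg·m²; centre at d = 0.78 m, so I = I_cm + Md² gives I = 0.004159 + (1.29)(0.78)² = 0.789 kg·m².
Solid sphere: I_cm = (2/5)MR² = (2/5)(4.33)(0.263)² = 0.1198 kg·m²; centre at d = 0.788 m, so I = I_cm + Md² gives I = 0.1198 + (4.33)(0.788)² = 2.8085 kg·m².
Thin disk: I_cm = (1/4)MR² = (1/4)(5.58)(0.0417)² = 0.0024258 kg·m²; axis through the centre, so I = 0.0024258 kg·m².
Total I = 0.789 + 2.8085 + 0.0024258 = 3.5999 kg·m².

3.60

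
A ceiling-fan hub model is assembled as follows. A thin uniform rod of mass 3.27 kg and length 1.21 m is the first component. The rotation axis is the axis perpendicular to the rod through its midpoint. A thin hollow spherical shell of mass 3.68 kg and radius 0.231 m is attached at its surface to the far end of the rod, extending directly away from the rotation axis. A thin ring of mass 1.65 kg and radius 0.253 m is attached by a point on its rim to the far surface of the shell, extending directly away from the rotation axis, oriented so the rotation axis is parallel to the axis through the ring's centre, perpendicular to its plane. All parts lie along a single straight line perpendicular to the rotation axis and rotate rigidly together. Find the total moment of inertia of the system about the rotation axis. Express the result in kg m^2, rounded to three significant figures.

Thin rod: I_cm = (1/12)ML² = (1/12)(3.27)(1.21)² = 0.39897 kg m^2; axis through the centre, so I = 0.39897 kg m^2.
Spherical shell: I_cm = (2/3)MR² = (2/3)(3.68)(0.231)² = 0.13091 kg m^2; centre at d = 0.605 + 0.231 = 0.836 m, so the parallel axis theorem gives I = 0.13091 + (3.68)(0.836)² = 2.7028 kg m^2.
Thin ring: I_cm = MR² = (1.65)(0.253)² = 0.10561 kg m^2; centre at d = 0.605 + 0.231 + 0.231 + 0.253 = 1.32 m, so the parallel axis theorem gives I = 0.10561 + (1.65)(1.32)² = 2.9806 kg m^2.
Total I = 0.39897 + 2.7028 + 2.9806 = 6.0824 kg m^2.

6.08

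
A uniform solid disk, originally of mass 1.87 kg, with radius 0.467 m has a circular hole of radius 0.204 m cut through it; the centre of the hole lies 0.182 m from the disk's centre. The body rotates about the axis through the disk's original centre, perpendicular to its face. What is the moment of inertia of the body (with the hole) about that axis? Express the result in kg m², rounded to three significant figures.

Unpierced body about its centre: I₀ = (1/2)MR² = (1/2)(1.87)(0.467)² = 0.20391 kg m².
The removed disk has mass m = M·(r/R)² = (1.87)(0.204/0.467)² = 0.35684 kg (same uniform areal density).
Its moment of inertia about the rotation axis (parallel-axis theorem): I_hole = (1/2)mr² + md² = (1/2)(0.35684)(0.204)² + (0.35684)(0.182)² = 0.019245 kg m².
Treating the hole as negative mass, I = I₀ − I_hole = 0.20391 − 0.019245 = 0.18467 kg m².

0.185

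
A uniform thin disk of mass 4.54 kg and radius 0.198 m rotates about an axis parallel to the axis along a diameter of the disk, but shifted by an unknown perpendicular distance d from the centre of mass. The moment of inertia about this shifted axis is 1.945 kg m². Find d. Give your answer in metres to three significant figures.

0.647

About the centre-of-mass axis, I_cm = (1/4)MR² = (1/4)(4.54)(0.198)² = 0.044497 kg m².
Parallel axis theorem: I = I_cm + Md², so Md² = 1.945 − 0.044497 = 1.9005 kg m².
d = √(1.9005 / 4.54) = 0.647 m.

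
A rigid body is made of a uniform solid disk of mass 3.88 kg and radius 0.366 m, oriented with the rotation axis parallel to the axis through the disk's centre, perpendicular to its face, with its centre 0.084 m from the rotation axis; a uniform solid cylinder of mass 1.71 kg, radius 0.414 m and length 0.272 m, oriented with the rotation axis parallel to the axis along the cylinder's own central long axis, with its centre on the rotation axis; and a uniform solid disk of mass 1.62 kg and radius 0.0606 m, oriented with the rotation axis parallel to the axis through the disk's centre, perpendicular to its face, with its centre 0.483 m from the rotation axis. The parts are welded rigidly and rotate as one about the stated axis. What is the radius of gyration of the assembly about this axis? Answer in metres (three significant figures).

Solid disk: I_cm = (1/2)MR² = (1/2)(3.88)(0.366)² = 0.25987 kg m²; centre at d = 0.084 m, so the parallel axis theorem gives I = 0.25987 + (3.88)(0.084)² = 0.28725 kg m².
Solid cylinder: I_cm = (1/2)MR² = (1/2)(1.71)(0.414)² = 0.14654 kg m²; axis through the centre, so I = 0.14654 kg m².
Solid disk: I_cm = (1/2)MR² = (1/2)(1.62)(0.0606)² = 0.0029746 kg m²; centre at d = 0.483 m, so the parallel axis theorem gives I = 0.0029746 + (1.62)(0.483)² = 0.3809 kg m².
Total I = 0.8147 kg m²; total mass M = 7.21 kg.
k = √(I/M) = √(0.8147/7.21) = 0.33615 m.

0.336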